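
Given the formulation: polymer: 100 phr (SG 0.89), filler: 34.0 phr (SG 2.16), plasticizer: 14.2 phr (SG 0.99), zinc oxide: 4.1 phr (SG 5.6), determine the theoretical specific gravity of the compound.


Sum of weights = 152.3
Volume contributions:
  polymer: 100/0.89 = 112.3596
  filler: 34.0/2.16 = 15.7407
  plasticizer: 14.2/0.99 = 14.3434
  zinc oxide: 4.1/5.6 = 0.7321
Sum of volumes = 143.1759
SG = 152.3 / 143.1759 = 1.064

SG = 1.064


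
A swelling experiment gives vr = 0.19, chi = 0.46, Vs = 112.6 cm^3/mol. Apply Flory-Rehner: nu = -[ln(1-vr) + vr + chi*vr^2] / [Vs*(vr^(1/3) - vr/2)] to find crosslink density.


ln(1 - vr) = ln(1 - 0.19) = -0.2107
Numerator = -((-0.2107) + 0.19 + 0.46 * 0.19^2) = 0.0041
Denominator = 112.6 * (0.19^(1/3) - 0.19/2) = 54.0356
nu = 0.0041 / 54.0356 = 7.6154e-05 mol/cm^3

7.6154e-05 mol/cm^3


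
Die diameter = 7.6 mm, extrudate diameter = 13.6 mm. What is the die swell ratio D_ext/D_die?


Die swell ratio = D_extrudate / D_die
= 13.6 / 7.6
= 1.789

Die swell = 1.789


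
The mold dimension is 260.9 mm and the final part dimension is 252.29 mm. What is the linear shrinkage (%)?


Shrinkage = (mold - part) / mold * 100
= (260.9 - 252.29) / 260.9 * 100
= 8.61 / 260.9 * 100
= 3.3%

3.3%


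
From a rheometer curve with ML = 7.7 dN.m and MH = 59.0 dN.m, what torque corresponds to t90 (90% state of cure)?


M90 = ML + 0.9 * (MH - ML)
M90 = 7.7 + 0.9 * (59.0 - 7.7)
M90 = 7.7 + 0.9 * 51.3
M90 = 53.87 dN.m

53.87 dN.m


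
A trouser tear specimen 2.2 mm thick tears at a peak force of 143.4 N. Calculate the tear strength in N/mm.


Tear strength = force / thickness
= 143.4 / 2.2
= 65.18 N/mm

65.18 N/mm


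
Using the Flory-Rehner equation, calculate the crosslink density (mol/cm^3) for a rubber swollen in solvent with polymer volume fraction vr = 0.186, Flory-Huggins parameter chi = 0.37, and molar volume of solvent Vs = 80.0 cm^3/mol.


ln(1 - vr) = ln(1 - 0.186) = -0.2058
Numerator = -((-0.2058) + 0.186 + 0.37 * 0.186^2) = 0.0070
Denominator = 80.0 * (0.186^(1/3) - 0.186/2) = 38.2261
nu = 0.0070 / 38.2261 = 1.8297e-04 mol/cm^3

1.8297e-04 mol/cm^3


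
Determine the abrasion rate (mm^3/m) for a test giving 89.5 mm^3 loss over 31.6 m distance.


Rate = volume_loss / distance
= 89.5 / 31.6
= 2.832 mm^3/m

2.832 mm^3/m


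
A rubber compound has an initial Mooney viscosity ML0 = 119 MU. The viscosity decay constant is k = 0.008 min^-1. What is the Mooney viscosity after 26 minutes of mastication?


ML = ML0 * exp(-k * t)
ML = 119 * exp(-0.008 * 26)
ML = 119 * 0.8122
ML = 96.65 MU

96.65 MU


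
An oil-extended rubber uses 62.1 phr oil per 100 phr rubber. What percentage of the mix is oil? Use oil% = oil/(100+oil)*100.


Oil % = oil / (100 + oil) * 100
= 62.1 / (100 + 62.1) * 100
= 62.1 / 162.1 * 100
= 38.31%

38.31%


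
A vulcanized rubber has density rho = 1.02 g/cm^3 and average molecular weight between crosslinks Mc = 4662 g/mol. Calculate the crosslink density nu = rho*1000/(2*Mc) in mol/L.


nu = rho * 1000 / (2 * Mc)
nu = 1.02 * 1000 / (2 * 4662)
nu = 1020.0 / 9324
nu = 0.1094 mol/L

0.1094 mol/L


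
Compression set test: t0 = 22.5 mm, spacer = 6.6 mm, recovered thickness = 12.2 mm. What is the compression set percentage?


CS = (t0 - recovered) / (t0 - ts) * 100
= (22.5 - 12.2) / (22.5 - 6.6) * 100
= 10.3 / 15.9 * 100
= 64.8%

64.8%


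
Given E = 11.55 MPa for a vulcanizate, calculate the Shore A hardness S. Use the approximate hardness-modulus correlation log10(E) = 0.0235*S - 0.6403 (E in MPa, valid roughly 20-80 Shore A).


log10(E) = 0.0235*S - 0.6403  =>  S = (log10(E) + 0.6403) / 0.0235
log10(11.55) = 1.062582
S = (1.062582 + 0.6403) / 0.0235 = 1.702882 / 0.0235
S = 72.5

Shore A = 72.5


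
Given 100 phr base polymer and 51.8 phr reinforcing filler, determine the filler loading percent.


Filler % = filler / (rubber + filler) * 100
= 51.8 / (100 + 51.8) * 100
= 51.8 / 151.8 * 100
= 34.12%

34.12%


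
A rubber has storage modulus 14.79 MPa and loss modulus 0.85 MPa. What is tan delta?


tan delta = E'' / E'
= 0.85 / 14.79
= 0.0575

tan delta = 0.0575


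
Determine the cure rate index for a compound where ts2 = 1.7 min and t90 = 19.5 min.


CRI = 100 / (t90 - ts2)
= 100 / (19.5 - 1.7)
= 100 / 17.8
= 5.62 min^-1

5.62 min^-1


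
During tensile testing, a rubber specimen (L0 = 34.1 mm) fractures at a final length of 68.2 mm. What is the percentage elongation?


Elongation = (Lf - L0) / L0 * 100
= (68.2 - 34.1) / 34.1 * 100
= 34.1 / 34.1 * 100
= 100.0%

100.0%


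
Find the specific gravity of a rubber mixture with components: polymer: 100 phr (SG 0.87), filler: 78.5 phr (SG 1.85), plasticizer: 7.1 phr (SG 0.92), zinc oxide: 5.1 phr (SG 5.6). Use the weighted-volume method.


Sum of weights = 190.7
Volume contributions:
  polymer: 100/0.87 = 114.9425
  filler: 78.5/1.85 = 42.4324
  plasticizer: 7.1/0.92 = 7.7174
  zinc oxide: 5.1/5.6 = 0.9107
Sum of volumes = 166.0031
SG = 190.7 / 166.0031 = 1.149

SG = 1.149


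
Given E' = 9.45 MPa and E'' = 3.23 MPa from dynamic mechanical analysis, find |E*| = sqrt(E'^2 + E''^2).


|E*| = sqrt(E'^2 + E''^2)
= sqrt(9.45^2 + 3.23^2)
= sqrt(89.3025 + 10.4329)
= 9.987 MPa

9.987 MPa


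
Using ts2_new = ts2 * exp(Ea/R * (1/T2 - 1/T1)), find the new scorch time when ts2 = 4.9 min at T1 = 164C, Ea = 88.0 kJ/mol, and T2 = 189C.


Convert temperatures: T1 = 164 + 273.15 = 437.15 K, T2 = 189 + 273.15 = 462.15 K
ts2_new = 4.9 * exp(88000 / 8.314 * (1/462.15 - 1/437.15))
1/T2 - 1/T1 = -1.2374e-04
ts2_new = 1.32 min

1.32 min


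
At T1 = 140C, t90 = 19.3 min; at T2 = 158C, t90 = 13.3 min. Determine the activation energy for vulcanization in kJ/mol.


T1 = 413.15 K, T2 = 431.15 K
1/T1 - 1/T2 = 1.0105e-04
ln(t1/t2) = ln(19.3/13.3) = 0.3723
Ea = 8.314 * 0.3723 / 1.0105e-04 = 30634.7679 J/mol
Ea = 30.63 kJ/mol

30.63 kJ/mol


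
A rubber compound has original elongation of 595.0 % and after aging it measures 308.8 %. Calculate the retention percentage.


Retention = aged / original * 100
= 308.8 / 595.0 * 100
= 51.9%

51.9%


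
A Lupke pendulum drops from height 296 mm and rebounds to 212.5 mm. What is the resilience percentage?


Resilience = h_rebound / h_drop * 100
= 212.5 / 296 * 100
= 71.8%

71.8%


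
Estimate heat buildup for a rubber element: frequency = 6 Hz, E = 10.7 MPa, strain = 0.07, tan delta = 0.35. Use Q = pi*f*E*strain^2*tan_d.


Q = pi * f * E * strain^2 * tan_d
= pi * 6 * 10.7 * 0.07^2 * 0.35
= pi * 6 * 10.7 * 0.0049 * 0.35
= 0.3459

Q = 0.3459


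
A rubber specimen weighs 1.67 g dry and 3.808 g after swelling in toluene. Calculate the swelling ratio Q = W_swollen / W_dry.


Q = W_swollen / W_dry
Q = 3.808 / 1.67
Q = 2.28

Q = 2.28


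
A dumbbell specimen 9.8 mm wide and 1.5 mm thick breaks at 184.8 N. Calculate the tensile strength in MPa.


Area = width * thickness = 9.8 * 1.5 = 14.7 mm^2
TS = force / area = 184.8 / 14.7 = 12.57 MPa

12.57 MPa


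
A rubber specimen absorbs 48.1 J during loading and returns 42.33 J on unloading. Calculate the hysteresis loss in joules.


Hysteresis loss = loading - unloading
= 48.1 - 42.33
= 5.77 J

5.77 J


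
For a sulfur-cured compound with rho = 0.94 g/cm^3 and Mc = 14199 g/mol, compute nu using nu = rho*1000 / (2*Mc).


nu = rho * 1000 / (2 * Mc)
nu = 0.94 * 1000 / (2 * 14199)
nu = 940.0 / 28398
nu = 0.0331 mol/L

0.0331 mol/L


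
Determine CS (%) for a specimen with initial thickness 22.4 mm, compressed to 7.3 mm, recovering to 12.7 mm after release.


CS = (t0 - recovered) / (t0 - ts) * 100
= (22.4 - 12.7) / (22.4 - 7.3) * 100
= 9.7 / 15.1 * 100
= 64.2%

64.2%


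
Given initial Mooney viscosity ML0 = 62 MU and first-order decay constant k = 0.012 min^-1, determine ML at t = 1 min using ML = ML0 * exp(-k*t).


ML = ML0 * exp(-k * t)
ML = 62 * exp(-0.012 * 1)
ML = 62 * 0.9881
ML = 61.26 MU

61.26 MU


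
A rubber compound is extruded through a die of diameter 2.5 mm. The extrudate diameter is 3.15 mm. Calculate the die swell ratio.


Die swell ratio = D_extrudate / D_die
= 3.15 / 2.5
= 1.26

Die swell = 1.26


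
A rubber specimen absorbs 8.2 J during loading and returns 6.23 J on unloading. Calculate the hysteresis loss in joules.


Hysteresis loss = loading - unloading
= 8.2 - 6.23
= 1.97 J

1.97 J


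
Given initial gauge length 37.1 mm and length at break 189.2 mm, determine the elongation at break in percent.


Elongation = (Lf - L0) / L0 * 100
= (189.2 - 37.1) / 37.1 * 100
= 152.1 / 37.1 * 100
= 410.0%

410.0%


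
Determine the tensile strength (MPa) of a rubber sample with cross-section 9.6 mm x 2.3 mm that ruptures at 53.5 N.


Area = width * thickness = 9.6 * 2.3 = 22.08 mm^2
TS = force / area = 53.5 / 22.08 = 2.42 MPa

2.42 MPa


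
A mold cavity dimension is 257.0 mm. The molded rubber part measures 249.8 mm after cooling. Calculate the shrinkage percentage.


Shrinkage = (mold - part) / mold * 100
= (257.0 - 249.8) / 257.0 * 100
= 7.2 / 257.0 * 100
= 2.8%

2.8%


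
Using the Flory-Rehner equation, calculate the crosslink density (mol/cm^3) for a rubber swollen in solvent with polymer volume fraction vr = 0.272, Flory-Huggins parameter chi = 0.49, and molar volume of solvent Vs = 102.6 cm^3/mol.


ln(1 - vr) = ln(1 - 0.272) = -0.3175
Numerator = -((-0.3175) + 0.272 + 0.49 * 0.272^2) = 0.0092
Denominator = 102.6 * (0.272^(1/3) - 0.272/2) = 52.5232
nu = 0.0092 / 52.5232 = 1.7520e-04 mol/cm^3

1.7520e-04 mol/cm^3


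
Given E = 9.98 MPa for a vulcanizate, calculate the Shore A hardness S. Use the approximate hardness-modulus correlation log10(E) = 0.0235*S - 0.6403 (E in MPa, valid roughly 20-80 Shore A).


log10(E) = 0.0235*S - 0.6403  =>  S = (log10(E) + 0.6403) / 0.0235
log10(9.98) = 0.999131
S = (0.999131 + 0.6403) / 0.0235 = 1.639431 / 0.0235
S = 69.8

Shore A = 69.8


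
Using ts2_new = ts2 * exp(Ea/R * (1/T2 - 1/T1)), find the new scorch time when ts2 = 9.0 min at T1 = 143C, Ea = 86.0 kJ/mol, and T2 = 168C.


Convert temperatures: T1 = 143 + 273.15 = 416.15 K, T2 = 168 + 273.15 = 441.15 K
ts2_new = 9.0 * exp(86000 / 8.314 * (1/441.15 - 1/416.15))
1/T2 - 1/T1 = -1.3618e-04
ts2_new = 2.2 min

2.2 min


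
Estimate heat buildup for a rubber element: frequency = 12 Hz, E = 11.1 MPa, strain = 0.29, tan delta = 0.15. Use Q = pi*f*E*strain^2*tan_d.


Q = pi * f * E * strain^2 * tan_d
= pi * 12 * 11.1 * 0.29^2 * 0.15
= pi * 12 * 11.1 * 0.0841 * 0.15
= 5.2789

Q = 5.2789


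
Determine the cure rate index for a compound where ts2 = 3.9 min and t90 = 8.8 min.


CRI = 100 / (t90 - ts2)
= 100 / (8.8 - 3.9)
= 100 / 4.9
= 20.41 min^-1

20.41 min^-1


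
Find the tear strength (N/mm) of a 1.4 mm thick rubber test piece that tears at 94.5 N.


Tear strength = force / thickness
= 94.5 / 1.4
= 67.5 N/mm

67.5 N/mm


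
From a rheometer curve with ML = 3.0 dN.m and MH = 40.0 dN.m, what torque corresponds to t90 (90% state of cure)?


M90 = ML + 0.9 * (MH - ML)
M90 = 3.0 + 0.9 * (40.0 - 3.0)
M90 = 3.0 + 0.9 * 37.0
M90 = 36.3 dN.m

36.3 dN.m


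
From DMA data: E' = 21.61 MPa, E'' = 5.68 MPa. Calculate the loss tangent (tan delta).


tan delta = E'' / E'
= 5.68 / 21.61
= 0.2628

tan delta = 0.2628


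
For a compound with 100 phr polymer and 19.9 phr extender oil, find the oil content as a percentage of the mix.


Oil % = oil / (100 + oil) * 100
= 19.9 / (100 + 19.9) * 100
= 19.9 / 119.9 * 100
= 16.6%

16.6%


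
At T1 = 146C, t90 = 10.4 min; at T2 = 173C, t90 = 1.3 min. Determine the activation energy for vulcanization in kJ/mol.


T1 = 419.15 K, T2 = 446.15 K
1/T1 - 1/T2 = 1.4438e-04
ln(t1/t2) = ln(10.4/1.3) = 2.0794
Ea = 8.314 * 2.0794 / 1.4438e-04 = 119741.1265 J/mol
Ea = 119.74 kJ/mol

119.74 kJ/mol


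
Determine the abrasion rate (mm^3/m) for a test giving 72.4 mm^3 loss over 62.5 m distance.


Rate = volume_loss / distance
= 72.4 / 62.5
= 1.158 mm^3/m

1.158 mm^3/m


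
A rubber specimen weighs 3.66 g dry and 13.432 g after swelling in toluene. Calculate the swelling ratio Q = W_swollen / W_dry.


Q = W_swollen / W_dry
Q = 13.432 / 3.66
Q = 3.67

Q = 3.67


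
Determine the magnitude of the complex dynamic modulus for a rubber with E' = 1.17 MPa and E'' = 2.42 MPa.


|E*| = sqrt(E'^2 + E''^2)
= sqrt(1.17^2 + 2.42^2)
= sqrt(1.3689 + 5.8564)
= 2.688 MPa

2.688 MPa


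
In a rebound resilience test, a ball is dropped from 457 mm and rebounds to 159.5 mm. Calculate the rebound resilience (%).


Resilience = h_rebound / h_drop * 100
= 159.5 / 457 * 100
= 34.9%

34.9%


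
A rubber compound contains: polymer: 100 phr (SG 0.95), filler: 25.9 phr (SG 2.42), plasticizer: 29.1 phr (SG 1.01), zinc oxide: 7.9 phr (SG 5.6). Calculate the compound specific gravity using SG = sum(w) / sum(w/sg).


Sum of weights = 162.9
Volume contributions:
  polymer: 100/0.95 = 105.2632
  filler: 25.9/2.42 = 10.7025
  plasticizer: 29.1/1.01 = 28.8119
  zinc oxide: 7.9/5.6 = 1.4107
Sum of volumes = 146.1882
SG = 162.9 / 146.1882 = 1.114

SG = 1.114


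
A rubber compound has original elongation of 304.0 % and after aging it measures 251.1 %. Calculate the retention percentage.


Retention = aged / original * 100
= 251.1 / 304.0 * 100
= 82.6%

82.6%


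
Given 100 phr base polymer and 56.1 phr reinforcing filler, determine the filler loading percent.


Filler % = filler / (rubber + filler) * 100
= 56.1 / (100 + 56.1) * 100
= 56.1 / 156.1 * 100
= 35.94%

35.94%


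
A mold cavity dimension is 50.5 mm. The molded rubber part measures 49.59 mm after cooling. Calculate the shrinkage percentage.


Shrinkage = (mold - part) / mold * 100
= (50.5 - 49.59) / 50.5 * 100
= 0.91 / 50.5 * 100
= 1.8%

1.8%


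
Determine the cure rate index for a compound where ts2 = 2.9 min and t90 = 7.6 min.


CRI = 100 / (t90 - ts2)
= 100 / (7.6 - 2.9)
= 100 / 4.7
= 21.28 min^-1

21.28 min^-1


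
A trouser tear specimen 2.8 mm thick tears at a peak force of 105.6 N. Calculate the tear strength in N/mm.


Tear strength = force / thickness
= 105.6 / 2.8
= 37.71 N/mm

37.71 N/mm


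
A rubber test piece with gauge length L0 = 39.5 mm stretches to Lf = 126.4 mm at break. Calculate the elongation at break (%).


Elongation = (Lf - L0) / L0 * 100
= (126.4 - 39.5) / 39.5 * 100
= 86.9 / 39.5 * 100
= 220.0%

220.0%


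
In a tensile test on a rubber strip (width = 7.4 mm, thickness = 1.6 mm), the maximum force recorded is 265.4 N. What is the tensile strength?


Area = width * thickness = 7.4 * 1.6 = 11.84 mm^2
TS = force / area = 265.4 / 11.84 = 22.42 MPa

22.42 MPa


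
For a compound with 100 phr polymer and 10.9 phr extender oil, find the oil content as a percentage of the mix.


Oil % = oil / (100 + oil) * 100
= 10.9 / (100 + 10.9) * 100
= 10.9 / 110.9 * 100
= 9.83%

9.83%


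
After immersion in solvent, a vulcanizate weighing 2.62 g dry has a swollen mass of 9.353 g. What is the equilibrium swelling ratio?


Q = W_swollen / W_dry
Q = 9.353 / 2.62
Q = 3.57

Q = 3.57


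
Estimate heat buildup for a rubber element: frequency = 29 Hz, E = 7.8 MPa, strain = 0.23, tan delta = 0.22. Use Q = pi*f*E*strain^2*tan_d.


Q = pi * f * E * strain^2 * tan_d
= pi * 29 * 7.8 * 0.23^2 * 0.22
= pi * 29 * 7.8 * 0.0529 * 0.22
= 8.2703

Q = 8.2703


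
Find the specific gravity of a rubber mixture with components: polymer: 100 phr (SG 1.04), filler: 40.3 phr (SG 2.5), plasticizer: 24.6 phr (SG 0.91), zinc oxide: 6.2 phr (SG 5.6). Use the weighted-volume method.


Sum of weights = 171.1
Volume contributions:
  polymer: 100/1.04 = 96.1538
  filler: 40.3/2.5 = 16.1200
  plasticizer: 24.6/0.91 = 27.0330
  zinc oxide: 6.2/5.6 = 1.1071
Sum of volumes = 140.4140
SG = 171.1 / 140.4140 = 1.219

SG = 1.219


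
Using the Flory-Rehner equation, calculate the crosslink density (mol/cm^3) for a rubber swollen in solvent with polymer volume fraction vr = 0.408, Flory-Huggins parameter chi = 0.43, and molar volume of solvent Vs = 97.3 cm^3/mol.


ln(1 - vr) = ln(1 - 0.408) = -0.5242
Numerator = -((-0.5242) + 0.408 + 0.43 * 0.408^2) = 0.0447
Denominator = 97.3 * (0.408^(1/3) - 0.408/2) = 52.3168
nu = 0.0447 / 52.3168 = 8.5382e-04 mol/cm^3

8.5382e-04 mol/cm^3


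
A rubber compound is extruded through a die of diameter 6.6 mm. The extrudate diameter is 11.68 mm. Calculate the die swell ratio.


Die swell ratio = D_extrudate / D_die
= 11.68 / 6.6
= 1.77

Die swell = 1.77


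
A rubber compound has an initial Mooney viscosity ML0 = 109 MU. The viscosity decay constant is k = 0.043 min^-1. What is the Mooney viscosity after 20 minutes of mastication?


ML = ML0 * exp(-k * t)
ML = 109 * exp(-0.043 * 20)
ML = 109 * 0.4232
ML = 46.12 MU

46.12 MU


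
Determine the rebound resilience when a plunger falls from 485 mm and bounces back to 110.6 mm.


Resilience = h_rebound / h_drop * 100
= 110.6 / 485 * 100
= 22.8%

22.8%


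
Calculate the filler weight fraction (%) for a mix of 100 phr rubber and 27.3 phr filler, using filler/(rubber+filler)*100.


Filler % = filler / (rubber + filler) * 100
= 27.3 / (100 + 27.3) * 100
= 27.3 / 127.3 * 100
= 21.45%

21.45%


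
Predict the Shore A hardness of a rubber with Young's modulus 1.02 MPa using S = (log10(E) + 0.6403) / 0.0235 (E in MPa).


log10(E) = 0.0235*S - 0.6403  =>  S = (log10(E) + 0.6403) / 0.0235
log10(1.02) = 0.008600
S = (0.008600 + 0.6403) / 0.0235 = 0.648900 / 0.0235
S = 27.6

Shore A = 27.6


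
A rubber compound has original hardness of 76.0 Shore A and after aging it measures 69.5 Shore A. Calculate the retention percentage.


Retention = aged / original * 100
= 69.5 / 76.0 * 100
= 91.4%

91.4%


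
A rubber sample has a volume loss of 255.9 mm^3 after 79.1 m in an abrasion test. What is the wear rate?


Rate = volume_loss / distance
= 255.9 / 79.1
= 3.235 mm^3/m

3.235 mm^3/m


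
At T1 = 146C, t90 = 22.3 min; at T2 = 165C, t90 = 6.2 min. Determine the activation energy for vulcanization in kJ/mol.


T1 = 419.15 K, T2 = 438.15 K
1/T1 - 1/T2 = 1.0346e-04
ln(t1/t2) = ln(22.3/6.2) = 1.2800
Ea = 8.314 * 1.2800 / 1.0346e-04 = 102865.8834 J/mol
Ea = 102.87 kJ/mol

102.87 kJ/mol


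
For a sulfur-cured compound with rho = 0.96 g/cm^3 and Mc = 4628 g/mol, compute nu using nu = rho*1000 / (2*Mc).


nu = rho * 1000 / (2 * Mc)
nu = 0.96 * 1000 / (2 * 4628)
nu = 960.0 / 9256
nu = 0.1037 mol/L

0.1037 mol/L


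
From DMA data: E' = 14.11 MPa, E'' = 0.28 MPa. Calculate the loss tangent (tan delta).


tan delta = E'' / E'
= 0.28 / 14.11
= 0.0198

tan delta = 0.0198


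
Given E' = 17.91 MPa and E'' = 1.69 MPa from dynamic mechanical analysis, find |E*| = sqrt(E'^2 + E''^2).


|E*| = sqrt(E'^2 + E''^2)
= sqrt(17.91^2 + 1.69^2)
= sqrt(320.7681 + 2.8561)
= 17.99 MPa

17.99 MPa


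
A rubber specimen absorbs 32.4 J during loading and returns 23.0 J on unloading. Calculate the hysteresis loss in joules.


Hysteresis loss = loading - unloading
= 32.4 - 23.0
= 9.4 J

9.4 J


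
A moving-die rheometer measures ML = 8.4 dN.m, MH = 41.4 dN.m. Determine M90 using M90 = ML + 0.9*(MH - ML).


M90 = ML + 0.9 * (MH - ML)
M90 = 8.4 + 0.9 * (41.4 - 8.4)
M90 = 8.4 + 0.9 * 33.0
M90 = 38.1 dN.m

38.1 dN.m


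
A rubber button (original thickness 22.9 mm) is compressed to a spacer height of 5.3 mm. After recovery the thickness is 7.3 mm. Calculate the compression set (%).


CS = (t0 - recovered) / (t0 - ts) * 100
= (22.9 - 7.3) / (22.9 - 5.3) * 100
= 15.6 / 17.6 * 100
= 88.6%

88.6%


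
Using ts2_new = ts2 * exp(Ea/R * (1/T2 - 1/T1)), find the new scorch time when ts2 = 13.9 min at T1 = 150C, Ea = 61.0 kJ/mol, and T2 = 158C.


Convert temperatures: T1 = 150 + 273.15 = 423.15 K, T2 = 158 + 273.15 = 431.15 K
ts2_new = 13.9 * exp(61000 / 8.314 * (1/431.15 - 1/423.15))
1/T2 - 1/T1 = -4.3850e-05
ts2_new = 10.08 min

10.08 min


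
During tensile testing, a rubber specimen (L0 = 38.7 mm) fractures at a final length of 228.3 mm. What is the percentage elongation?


Elongation = (Lf - L0) / L0 * 100
= (228.3 - 38.7) / 38.7 * 100
= 189.6 / 38.7 * 100
= 489.9%

489.9%


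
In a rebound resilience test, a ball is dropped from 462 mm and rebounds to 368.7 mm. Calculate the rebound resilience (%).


Resilience = h_rebound / h_drop * 100
= 368.7 / 462 * 100
= 79.8%

79.8%


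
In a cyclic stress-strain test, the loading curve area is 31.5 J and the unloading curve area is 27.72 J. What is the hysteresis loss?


Hysteresis loss = loading - unloading
= 31.5 - 27.72
= 3.78 J

3.78 J


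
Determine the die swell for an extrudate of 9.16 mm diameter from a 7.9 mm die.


Die swell ratio = D_extrudate / D_die
= 9.16 / 7.9
= 1.159

Die swell = 1.159


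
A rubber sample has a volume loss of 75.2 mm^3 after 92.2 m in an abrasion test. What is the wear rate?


Rate = volume_loss / distance
= 75.2 / 92.2
= 0.816 mm^3/m

0.816 mm^3/m


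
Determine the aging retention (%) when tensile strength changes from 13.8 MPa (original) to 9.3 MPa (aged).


Retention = aged / original * 100
= 9.3 / 13.8 * 100
= 67.4%

67.4%


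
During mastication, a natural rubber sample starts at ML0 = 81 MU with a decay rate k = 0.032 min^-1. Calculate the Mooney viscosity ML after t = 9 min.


ML = ML0 * exp(-k * t)
ML = 81 * exp(-0.032 * 9)
ML = 81 * 0.7498
ML = 60.73 MU

60.73 MU


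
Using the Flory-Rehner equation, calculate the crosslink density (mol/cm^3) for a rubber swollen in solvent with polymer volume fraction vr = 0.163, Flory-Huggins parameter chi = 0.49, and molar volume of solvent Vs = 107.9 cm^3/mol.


ln(1 - vr) = ln(1 - 0.163) = -0.1779
Numerator = -((-0.1779) + 0.163 + 0.49 * 0.163^2) = 0.0019
Denominator = 107.9 * (0.163^(1/3) - 0.163/2) = 50.1471
nu = 0.0019 / 50.1471 = 3.8136e-05 mol/cm^3

3.8136e-05 mol/cm^3


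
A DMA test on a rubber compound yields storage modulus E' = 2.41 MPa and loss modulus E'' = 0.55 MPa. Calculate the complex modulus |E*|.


|E*| = sqrt(E'^2 + E''^2)
= sqrt(2.41^2 + 0.55^2)
= sqrt(5.8081 + 0.3025)
= 2.472 MPa

2.472 MPa


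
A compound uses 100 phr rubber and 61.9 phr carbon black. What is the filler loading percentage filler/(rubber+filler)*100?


Filler % = filler / (rubber + filler) * 100
= 61.9 / (100 + 61.9) * 100
= 61.9 / 161.9 * 100
= 38.23%

38.23%


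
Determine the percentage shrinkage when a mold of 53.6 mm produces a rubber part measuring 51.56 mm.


Shrinkage = (mold - part) / mold * 100
= (53.6 - 51.56) / 53.6 * 100
= 2.04 / 53.6 * 100
= 3.81%

3.81%


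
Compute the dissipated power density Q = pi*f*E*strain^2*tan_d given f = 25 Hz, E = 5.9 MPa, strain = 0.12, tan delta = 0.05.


Q = pi * f * E * strain^2 * tan_d
= pi * 25 * 5.9 * 0.12^2 * 0.05
= pi * 25 * 5.9 * 0.0144 * 0.05
= 0.3336

Q = 0.3336


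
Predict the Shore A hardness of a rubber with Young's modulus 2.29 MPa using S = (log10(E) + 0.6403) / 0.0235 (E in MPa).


log10(E) = 0.0235*S - 0.6403  =>  S = (log10(E) + 0.6403) / 0.0235
log10(2.29) = 0.359835
S = (0.359835 + 0.6403) / 0.0235 = 1.000135 / 0.0235
S = 42.6

Shore A = 42.6


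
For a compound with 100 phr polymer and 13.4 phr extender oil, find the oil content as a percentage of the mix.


Oil % = oil / (100 + oil) * 100
= 13.4 / (100 + 13.4) * 100
= 13.4 / 113.4 * 100
= 11.82%

11.82%


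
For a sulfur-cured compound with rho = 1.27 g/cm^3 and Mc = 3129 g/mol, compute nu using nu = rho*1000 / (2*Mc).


nu = rho * 1000 / (2 * Mc)
nu = 1.27 * 1000 / (2 * 3129)
nu = 1270.0 / 6258
nu = 0.2029 mol/L

0.2029 mol/L


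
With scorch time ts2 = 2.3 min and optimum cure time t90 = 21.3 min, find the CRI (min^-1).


CRI = 100 / (t90 - ts2)
= 100 / (21.3 - 2.3)
= 100 / 19.0
= 5.26 min^-1

5.26 min^-1


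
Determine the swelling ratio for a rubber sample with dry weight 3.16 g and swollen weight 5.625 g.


Q = W_swollen / W_dry
Q = 5.625 / 3.16
Q = 1.78

Q = 1.78


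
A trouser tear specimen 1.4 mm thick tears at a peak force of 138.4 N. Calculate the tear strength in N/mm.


Tear strength = force / thickness
= 138.4 / 1.4
= 98.86 N/mm

98.86 N/mm


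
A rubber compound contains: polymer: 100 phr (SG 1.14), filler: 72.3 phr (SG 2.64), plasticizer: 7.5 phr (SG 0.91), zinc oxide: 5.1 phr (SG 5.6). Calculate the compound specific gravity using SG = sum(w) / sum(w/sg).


Sum of weights = 184.9
Volume contributions:
  polymer: 100/1.14 = 87.7193
  filler: 72.3/2.64 = 27.3864
  plasticizer: 7.5/0.91 = 8.2418
  zinc oxide: 5.1/5.6 = 0.9107
Sum of volumes = 124.2581
SG = 184.9 / 124.2581 = 1.488

SG = 1.488


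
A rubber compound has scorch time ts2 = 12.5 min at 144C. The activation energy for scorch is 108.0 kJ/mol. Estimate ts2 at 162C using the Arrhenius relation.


Convert temperatures: T1 = 144 + 273.15 = 417.15 K, T2 = 162 + 273.15 = 435.15 K
ts2_new = 12.5 * exp(108000 / 8.314 * (1/435.15 - 1/417.15))
1/T2 - 1/T1 = -9.9161e-05
ts2_new = 3.45 min

3.45 min


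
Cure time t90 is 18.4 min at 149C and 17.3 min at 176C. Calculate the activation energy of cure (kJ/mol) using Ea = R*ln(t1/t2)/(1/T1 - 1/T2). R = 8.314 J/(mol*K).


T1 = 422.15 K, T2 = 449.15 K
1/T1 - 1/T2 = 1.4240e-04
ln(t1/t2) = ln(18.4/17.3) = 0.0616
Ea = 8.314 * 0.0616 / 1.4240e-04 = 3599.1207 J/mol
Ea = 3.6 kJ/mol

3.6 kJ/mol


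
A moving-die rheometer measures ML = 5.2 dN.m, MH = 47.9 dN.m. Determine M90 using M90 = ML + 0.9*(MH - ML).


M90 = ML + 0.9 * (MH - ML)
M90 = 5.2 + 0.9 * (47.9 - 5.2)
M90 = 5.2 + 0.9 * 42.7
M90 = 43.63 dN.m

43.63 dN.m


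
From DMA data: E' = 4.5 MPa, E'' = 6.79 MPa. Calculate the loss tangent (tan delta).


tan delta = E'' / E'
= 6.79 / 4.5
= 1.5089

tan delta = 1.5089


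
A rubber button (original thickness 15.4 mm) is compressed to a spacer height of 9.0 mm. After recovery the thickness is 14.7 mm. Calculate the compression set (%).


CS = (t0 - recovered) / (t0 - ts) * 100
= (15.4 - 14.7) / (15.4 - 9.0) * 100
= 0.7 / 6.4 * 100
= 10.9%

10.9%


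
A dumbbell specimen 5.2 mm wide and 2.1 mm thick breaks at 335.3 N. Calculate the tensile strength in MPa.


Area = width * thickness = 5.2 * 2.1 = 10.92 mm^2
TS = force / area = 335.3 / 10.92 = 30.71 MPa

30.71 MPa


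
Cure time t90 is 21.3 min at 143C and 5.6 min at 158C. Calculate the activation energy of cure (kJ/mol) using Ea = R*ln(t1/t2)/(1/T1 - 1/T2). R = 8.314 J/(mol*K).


T1 = 416.15 K, T2 = 431.15 K
1/T1 - 1/T2 = 8.3601e-05
ln(t1/t2) = ln(21.3/5.6) = 1.3359
Ea = 8.314 * 1.3359 / 8.3601e-05 = 132856.9134 J/mol
Ea = 132.86 kJ/mol

132.86 kJ/mol


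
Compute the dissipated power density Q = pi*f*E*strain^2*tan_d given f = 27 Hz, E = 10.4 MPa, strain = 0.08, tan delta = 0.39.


Q = pi * f * E * strain^2 * tan_d
= pi * 27 * 10.4 * 0.08^2 * 0.39
= pi * 27 * 10.4 * 0.0064 * 0.39
= 2.2019

Q = 2.2019


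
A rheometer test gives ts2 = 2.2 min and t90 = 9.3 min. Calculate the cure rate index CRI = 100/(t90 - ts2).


CRI = 100 / (t90 - ts2)
= 100 / (9.3 - 2.2)
= 100 / 7.1
= 14.08 min^-1

14.08 min^-1


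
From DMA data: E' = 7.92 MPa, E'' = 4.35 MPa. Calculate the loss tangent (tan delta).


tan delta = E'' / E'
= 4.35 / 7.92
= 0.5492

tan delta = 0.5492


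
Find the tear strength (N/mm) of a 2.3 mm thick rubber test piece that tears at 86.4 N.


Tear strength = force / thickness
= 86.4 / 2.3
= 37.57 N/mm

37.57 N/mm


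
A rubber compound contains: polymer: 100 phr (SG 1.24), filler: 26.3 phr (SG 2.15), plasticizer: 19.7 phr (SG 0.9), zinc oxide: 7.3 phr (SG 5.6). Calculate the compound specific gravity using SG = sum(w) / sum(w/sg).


Sum of weights = 153.3
Volume contributions:
  polymer: 100/1.24 = 80.6452
  filler: 26.3/2.15 = 12.2326
  plasticizer: 19.7/0.9 = 21.8889
  zinc oxide: 7.3/5.6 = 1.3036
Sum of volumes = 116.0702
SG = 153.3 / 116.0702 = 1.321

SG = 1.321


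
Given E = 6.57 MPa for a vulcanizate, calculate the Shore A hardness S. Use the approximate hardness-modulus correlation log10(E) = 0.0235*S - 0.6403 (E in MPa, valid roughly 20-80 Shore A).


log10(E) = 0.0235*S - 0.6403  =>  S = (log10(E) + 0.6403) / 0.0235
log10(6.57) = 0.817565
S = (0.817565 + 0.6403) / 0.0235 = 1.457865 / 0.0235
S = 62.0

Shore A = 62.0


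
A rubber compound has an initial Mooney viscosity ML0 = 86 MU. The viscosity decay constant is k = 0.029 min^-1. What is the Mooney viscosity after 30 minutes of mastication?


ML = ML0 * exp(-k * t)
ML = 86 * exp(-0.029 * 30)
ML = 86 * 0.4190
ML = 36.03 MU

36.03 MU


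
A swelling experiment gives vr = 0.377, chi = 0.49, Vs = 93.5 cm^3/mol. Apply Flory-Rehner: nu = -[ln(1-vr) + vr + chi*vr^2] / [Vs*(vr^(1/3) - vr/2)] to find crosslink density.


ln(1 - vr) = ln(1 - 0.377) = -0.4732
Numerator = -((-0.4732) + 0.377 + 0.49 * 0.377^2) = 0.0266
Denominator = 93.5 * (0.377^(1/3) - 0.377/2) = 49.9201
nu = 0.0266 / 49.9201 = 5.3216e-04 mol/cm^3

5.3216e-04 mol/cm^3


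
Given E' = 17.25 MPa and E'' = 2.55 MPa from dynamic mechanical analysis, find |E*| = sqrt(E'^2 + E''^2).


|E*| = sqrt(E'^2 + E''^2)
= sqrt(17.25^2 + 2.55^2)
= sqrt(297.5625 + 6.5025)
= 17.437 MPa

17.437 MPa


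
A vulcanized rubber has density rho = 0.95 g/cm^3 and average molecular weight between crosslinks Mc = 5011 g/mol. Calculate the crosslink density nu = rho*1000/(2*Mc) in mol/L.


nu = rho * 1000 / (2 * Mc)
nu = 0.95 * 1000 / (2 * 5011)
nu = 950.0 / 10022
nu = 0.0948 mol/L

0.0948 mol/L


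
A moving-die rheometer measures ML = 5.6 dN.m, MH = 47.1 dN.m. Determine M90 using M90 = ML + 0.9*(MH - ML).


M90 = ML + 0.9 * (MH - ML)
M90 = 5.6 + 0.9 * (47.1 - 5.6)
M90 = 5.6 + 0.9 * 41.5
M90 = 42.95 dN.m

42.95 dN.m


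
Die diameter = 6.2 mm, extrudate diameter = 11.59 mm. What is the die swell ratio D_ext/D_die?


Die swell ratio = D_extrudate / D_die
= 11.59 / 6.2
= 1.869

Die swell = 1.869


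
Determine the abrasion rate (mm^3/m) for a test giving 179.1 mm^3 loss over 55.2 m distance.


Rate = volume_loss / distance
= 179.1 / 55.2
= 3.245 mm^3/m

3.245 mm^3/m


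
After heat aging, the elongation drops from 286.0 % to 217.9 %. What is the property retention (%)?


Retention = aged / original * 100
= 217.9 / 286.0 * 100
= 76.2%

76.2%


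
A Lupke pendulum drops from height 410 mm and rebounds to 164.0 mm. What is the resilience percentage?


Resilience = h_rebound / h_drop * 100
= 164.0 / 410 * 100
= 40.0%

40.0%


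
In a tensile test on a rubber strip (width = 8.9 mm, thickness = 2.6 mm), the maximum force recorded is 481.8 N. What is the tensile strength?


Area = width * thickness = 8.9 * 2.6 = 23.14 mm^2
TS = force / area = 481.8 / 23.14 = 20.82 MPa

20.82 MPa


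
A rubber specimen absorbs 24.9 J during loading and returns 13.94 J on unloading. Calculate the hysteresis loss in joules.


Hysteresis loss = loading - unloading
= 24.9 - 13.94
= 10.96 J

10.96 J


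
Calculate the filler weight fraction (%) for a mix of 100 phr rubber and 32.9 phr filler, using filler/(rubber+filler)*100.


Filler % = filler / (rubber + filler) * 100
= 32.9 / (100 + 32.9) * 100
= 32.9 / 132.9 * 100
= 24.76%

24.76%


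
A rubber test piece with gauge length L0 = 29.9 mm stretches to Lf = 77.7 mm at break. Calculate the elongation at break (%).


Elongation = (Lf - L0) / L0 * 100
= (77.7 - 29.9) / 29.9 * 100
= 47.8 / 29.9 * 100
= 159.9%

159.9%


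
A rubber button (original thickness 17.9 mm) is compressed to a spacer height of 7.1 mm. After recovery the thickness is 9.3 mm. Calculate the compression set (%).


CS = (t0 - recovered) / (t0 - ts) * 100
= (17.9 - 9.3) / (17.9 - 7.1) * 100
= 8.6 / 10.8 * 100
= 79.6%

79.6%


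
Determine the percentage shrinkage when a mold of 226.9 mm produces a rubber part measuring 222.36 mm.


Shrinkage = (mold - part) / mold * 100
= (226.9 - 222.36) / 226.9 * 100
= 4.54 / 226.9 * 100
= 2.0%

2.0%


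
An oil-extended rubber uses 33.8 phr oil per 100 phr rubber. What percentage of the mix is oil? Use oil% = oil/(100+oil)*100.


Oil % = oil / (100 + oil) * 100
= 33.8 / (100 + 33.8) * 100
= 33.8 / 133.8 * 100
= 25.26%

25.26%


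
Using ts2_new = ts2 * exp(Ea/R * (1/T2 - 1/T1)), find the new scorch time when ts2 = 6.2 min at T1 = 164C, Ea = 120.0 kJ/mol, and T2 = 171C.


Convert temperatures: T1 = 164 + 273.15 = 437.15 K, T2 = 171 + 273.15 = 444.15 K
ts2_new = 6.2 * exp(120000 / 8.314 * (1/444.15 - 1/437.15))
1/T2 - 1/T1 = -3.6053e-05
ts2_new = 3.68 min

3.68 min


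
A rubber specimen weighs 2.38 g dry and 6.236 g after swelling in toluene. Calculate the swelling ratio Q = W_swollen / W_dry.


Q = W_swollen / W_dry
Q = 6.236 / 2.38
Q = 2.62

Q = 2.62


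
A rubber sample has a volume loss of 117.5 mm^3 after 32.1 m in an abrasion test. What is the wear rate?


Rate = volume_loss / distance
= 117.5 / 32.1
= 3.66 mm^3/m

3.66 mm^3/m


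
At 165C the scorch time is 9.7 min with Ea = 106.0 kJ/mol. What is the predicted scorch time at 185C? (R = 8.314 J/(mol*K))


Convert temperatures: T1 = 165 + 273.15 = 438.15 K, T2 = 185 + 273.15 = 458.15 K
ts2_new = 9.7 * exp(106000 / 8.314 * (1/458.15 - 1/438.15))
1/T2 - 1/T1 = -9.9632e-05
ts2_new = 2.72 min

2.72 min


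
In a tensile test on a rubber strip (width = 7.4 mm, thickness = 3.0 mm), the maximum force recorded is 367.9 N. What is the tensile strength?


Area = width * thickness = 7.4 * 3.0 = 22.2 mm^2
TS = force / area = 367.9 / 22.2 = 16.57 MPa

16.57 MPa


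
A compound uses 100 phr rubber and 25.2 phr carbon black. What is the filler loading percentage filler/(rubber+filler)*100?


Filler % = filler / (rubber + filler) * 100
= 25.2 / (100 + 25.2) * 100
= 25.2 / 125.2 * 100
= 20.13%

20.13%


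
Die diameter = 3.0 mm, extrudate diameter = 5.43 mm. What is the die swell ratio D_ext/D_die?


Die swell ratio = D_extrudate / D_die
= 5.43 / 3.0
= 1.81

Die swell = 1.81


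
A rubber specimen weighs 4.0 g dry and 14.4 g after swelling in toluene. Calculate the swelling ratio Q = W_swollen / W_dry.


Q = W_swollen / W_dry
Q = 14.4 / 4.0
Q = 3.6

Q = 3.6


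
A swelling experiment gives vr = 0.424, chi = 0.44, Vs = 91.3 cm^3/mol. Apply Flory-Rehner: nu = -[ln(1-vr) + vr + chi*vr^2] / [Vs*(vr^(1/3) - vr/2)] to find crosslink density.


ln(1 - vr) = ln(1 - 0.424) = -0.5516
Numerator = -((-0.5516) + 0.424 + 0.44 * 0.424^2) = 0.0485
Denominator = 91.3 * (0.424^(1/3) - 0.424/2) = 49.2342
nu = 0.0485 / 49.2342 = 9.8603e-04 mol/cm^3

9.8603e-04 mol/cm^3


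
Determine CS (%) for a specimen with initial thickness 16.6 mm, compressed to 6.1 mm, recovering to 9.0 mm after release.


CS = (t0 - recovered) / (t0 - ts) * 100
= (16.6 - 9.0) / (16.6 - 6.1) * 100
= 7.6 / 10.5 * 100
= 72.4%

72.4%


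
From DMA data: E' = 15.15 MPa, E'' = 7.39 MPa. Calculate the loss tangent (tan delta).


tan delta = E'' / E'
= 7.39 / 15.15
= 0.4878

tan delta = 0.4878


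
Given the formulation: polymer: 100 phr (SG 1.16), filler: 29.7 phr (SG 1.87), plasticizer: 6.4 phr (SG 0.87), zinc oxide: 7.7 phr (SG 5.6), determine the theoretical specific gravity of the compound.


Sum of weights = 143.8
Volume contributions:
  polymer: 100/1.16 = 86.2069
  filler: 29.7/1.87 = 15.8824
  plasticizer: 6.4/0.87 = 7.3563
  zinc oxide: 7.7/5.6 = 1.3750
Sum of volumes = 110.8206
SG = 143.8 / 110.8206 = 1.298

SG = 1.298


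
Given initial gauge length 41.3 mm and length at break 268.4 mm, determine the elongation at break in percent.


Elongation = (Lf - L0) / L0 * 100
= (268.4 - 41.3) / 41.3 * 100
= 227.1 / 41.3 * 100
= 549.9%

549.9%


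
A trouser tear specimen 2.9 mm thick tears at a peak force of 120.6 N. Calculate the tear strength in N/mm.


Tear strength = force / thickness
= 120.6 / 2.9
= 41.59 N/mm

41.59 N/mm


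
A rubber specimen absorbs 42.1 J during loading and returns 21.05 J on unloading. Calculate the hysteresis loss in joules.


Hysteresis loss = loading - unloading
= 42.1 - 21.05
= 21.05 J

21.05 J


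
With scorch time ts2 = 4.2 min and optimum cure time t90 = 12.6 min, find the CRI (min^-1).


CRI = 100 / (t90 - ts2)
= 100 / (12.6 - 4.2)
= 100 / 8.4
= 11.9 min^-1

11.9 min^-1


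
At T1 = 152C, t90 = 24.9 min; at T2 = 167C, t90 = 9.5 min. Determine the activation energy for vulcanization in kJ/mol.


T1 = 425.15 K, T2 = 440.15 K
1/T1 - 1/T2 = 8.0158e-05
ln(t1/t2) = ln(24.9/9.5) = 0.9636
Ea = 8.314 * 0.9636 / 8.0158e-05 = 99941.9059 J/mol
Ea = 99.94 kJ/mol

99.94 kJ/mol


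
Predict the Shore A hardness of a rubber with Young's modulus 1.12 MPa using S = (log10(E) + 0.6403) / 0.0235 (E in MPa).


log10(E) = 0.0235*S - 0.6403  =>  S = (log10(E) + 0.6403) / 0.0235
log10(1.12) = 0.049218
S = (0.049218 + 0.6403) / 0.0235 = 0.689518 / 0.0235
S = 29.3

Shore A = 29.3


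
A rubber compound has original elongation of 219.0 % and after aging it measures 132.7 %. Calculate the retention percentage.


Retention = aged / original * 100
= 132.7 / 219.0 * 100
= 60.6%

60.6%


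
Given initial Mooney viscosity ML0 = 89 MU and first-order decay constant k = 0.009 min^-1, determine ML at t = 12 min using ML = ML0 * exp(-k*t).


ML = ML0 * exp(-k * t)
ML = 89 * exp(-0.009 * 12)
ML = 89 * 0.8976
ML = 79.89 MU

79.89 MU


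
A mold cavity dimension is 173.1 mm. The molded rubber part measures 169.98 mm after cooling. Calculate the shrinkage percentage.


Shrinkage = (mold - part) / mold * 100
= (173.1 - 169.98) / 173.1 * 100
= 3.12 / 173.1 * 100
= 1.8%

1.8%


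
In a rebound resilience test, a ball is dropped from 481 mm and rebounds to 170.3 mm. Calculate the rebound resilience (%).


Resilience = h_rebound / h_drop * 100
= 170.3 / 481 * 100
= 35.4%

35.4%


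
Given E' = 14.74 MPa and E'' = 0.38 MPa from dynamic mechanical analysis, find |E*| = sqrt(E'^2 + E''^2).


|E*| = sqrt(E'^2 + E''^2)
= sqrt(14.74^2 + 0.38^2)
= sqrt(217.2676 + 0.1444)
= 14.745 MPa

14.745 MPa


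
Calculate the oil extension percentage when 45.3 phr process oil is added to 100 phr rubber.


Oil % = oil / (100 + oil) * 100
= 45.3 / (100 + 45.3) * 100
= 45.3 / 145.3 * 100
= 31.18%

31.18%


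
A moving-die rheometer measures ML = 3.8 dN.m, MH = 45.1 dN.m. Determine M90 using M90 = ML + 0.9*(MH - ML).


M90 = ML + 0.9 * (MH - ML)
M90 = 3.8 + 0.9 * (45.1 - 3.8)
M90 = 3.8 + 0.9 * 41.3
M90 = 40.97 dN.m

40.97 dN.m


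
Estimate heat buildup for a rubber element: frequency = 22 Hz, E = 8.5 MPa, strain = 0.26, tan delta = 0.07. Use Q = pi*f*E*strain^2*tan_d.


Q = pi * f * E * strain^2 * tan_d
= pi * 22 * 8.5 * 0.26^2 * 0.07
= pi * 22 * 8.5 * 0.0676 * 0.07
= 2.7799

Q = 2.7799


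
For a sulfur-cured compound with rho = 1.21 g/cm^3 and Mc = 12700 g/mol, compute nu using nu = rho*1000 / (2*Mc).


nu = rho * 1000 / (2 * Mc)
nu = 1.21 * 1000 / (2 * 12700)
nu = 1210.0 / 25400
nu = 0.0476 mol/L

0.0476 mol/L


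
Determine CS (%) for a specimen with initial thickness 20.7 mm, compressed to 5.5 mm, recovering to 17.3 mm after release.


CS = (t0 - recovered) / (t0 - ts) * 100
= (20.7 - 17.3) / (20.7 - 5.5) * 100
= 3.4 / 15.2 * 100
= 22.4%

22.4%


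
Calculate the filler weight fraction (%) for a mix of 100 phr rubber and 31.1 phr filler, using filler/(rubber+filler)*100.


Filler % = filler / (rubber + filler) * 100
= 31.1 / (100 + 31.1) * 100
= 31.1 / 131.1 * 100
= 23.72%

23.72%


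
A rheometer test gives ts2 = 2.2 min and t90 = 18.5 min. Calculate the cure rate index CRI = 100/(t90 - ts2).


CRI = 100 / (t90 - ts2)
= 100 / (18.5 - 2.2)
= 100 / 16.3
= 6.13 min^-1

6.13 min^-1


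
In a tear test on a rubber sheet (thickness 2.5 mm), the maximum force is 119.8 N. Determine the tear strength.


Tear strength = force / thickness
= 119.8 / 2.5
= 47.92 N/mm

47.92 N/mm


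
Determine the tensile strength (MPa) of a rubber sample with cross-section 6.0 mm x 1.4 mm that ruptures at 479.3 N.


Area = width * thickness = 6.0 * 1.4 = 8.4 mm^2
TS = force / area = 479.3 / 8.4 = 57.06 MPa

57.06 MPa
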